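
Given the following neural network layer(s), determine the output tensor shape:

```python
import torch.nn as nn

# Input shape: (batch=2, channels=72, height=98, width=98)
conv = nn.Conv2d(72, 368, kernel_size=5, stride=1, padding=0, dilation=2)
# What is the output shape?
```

Input: (2, 72, 98, 98) -> Output: (2, 368, 90, 90)

Answer: (2, 368, 90, 90)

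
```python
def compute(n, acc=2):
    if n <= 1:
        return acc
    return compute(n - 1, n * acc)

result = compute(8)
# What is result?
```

Accumulator trace (n, acc): (8, 2) -> (7, 16) -> (6, 112) -> (5, 672) -> (4, 3360) -> (3, 13440) -> (2, 40320) -> (1, 80640) -> return 80640

Answer: 80640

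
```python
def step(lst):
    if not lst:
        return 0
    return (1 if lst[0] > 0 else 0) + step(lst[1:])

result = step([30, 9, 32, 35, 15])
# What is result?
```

Count of positive elements in [30, 9, 32, 35, 15] = 5

Answer: 5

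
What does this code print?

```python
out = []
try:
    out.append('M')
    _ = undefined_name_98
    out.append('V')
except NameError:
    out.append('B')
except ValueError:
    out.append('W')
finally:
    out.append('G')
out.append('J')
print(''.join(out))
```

Execution trace: 'M' (try body) → 'B' (except NameError) → 'G' (finally) → 'J' (after the try/except). Output: MBGJ

Answer: MBGJ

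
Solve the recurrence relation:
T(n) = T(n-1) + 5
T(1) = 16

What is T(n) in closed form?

Unrolling: T(n) = T(1) + 5·(n-1) = 16 + 5(n-1) = 5n + 11.

Answer: T(n) = 5n + 11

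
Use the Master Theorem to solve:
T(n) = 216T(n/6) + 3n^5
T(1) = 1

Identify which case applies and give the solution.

a=216, b=6, f(n)=3n^5. log_6(216) = 3. Since c=5 > 3 and the regularity condition holds (216(n/6)^5 = (216/6^5)n^5 with 216/6^5 < 1), Case 3 applies: T(n) = Θ(f(n)) = O(n^5).

Answer: O(n^5) - Case 3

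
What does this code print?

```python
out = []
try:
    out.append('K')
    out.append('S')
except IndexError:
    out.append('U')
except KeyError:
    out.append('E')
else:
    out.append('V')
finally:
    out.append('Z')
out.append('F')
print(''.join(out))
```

Execution trace: 'K' (try body) → 'S' (try body, no exception) → 'V' (else) → 'Z' (finally) → 'F' (after the try/except). Output: KSVZF

Answer: KSVZF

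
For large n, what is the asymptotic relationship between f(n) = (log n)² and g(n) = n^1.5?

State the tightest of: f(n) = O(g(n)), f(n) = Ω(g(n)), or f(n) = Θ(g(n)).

(log n)² vs n^1.5: f(n) = O(g(n)) but not Ω(g(n)) — n^1.5 grows strictly faster than (log n)².

Answer: f(n) = O(g(n)) but not Ω(g(n)) — n^1.5 grows strictly faster than (log n)².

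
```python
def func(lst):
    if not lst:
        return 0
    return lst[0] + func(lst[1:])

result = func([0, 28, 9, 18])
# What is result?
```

0 + 28 + 9 + 18 + 0 = 55

Answer: 55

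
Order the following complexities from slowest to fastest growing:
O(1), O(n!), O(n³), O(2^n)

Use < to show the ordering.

Ordered by growth rate: O(1) < O(n³) < O(2^n) < O(n!)

Answer: O(1) < O(n³) < O(2^n) < O(n!)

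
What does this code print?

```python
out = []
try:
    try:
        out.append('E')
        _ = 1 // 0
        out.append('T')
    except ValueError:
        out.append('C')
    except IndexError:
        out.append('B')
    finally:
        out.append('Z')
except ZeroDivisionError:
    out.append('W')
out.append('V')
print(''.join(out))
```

Execution trace: 'E' (try body) → 'Z' (finally) → 'W' (outer except ZeroDivisionError) → 'V' (after the try/except). Output: EZWV

Answer: EZWV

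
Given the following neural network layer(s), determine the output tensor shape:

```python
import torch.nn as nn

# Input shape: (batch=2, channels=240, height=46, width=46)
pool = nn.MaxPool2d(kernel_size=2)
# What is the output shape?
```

Input: (2, 240, 46, 46) -> Output: (2, 240, 23, 23)

Answer: (2, 240, 23, 23)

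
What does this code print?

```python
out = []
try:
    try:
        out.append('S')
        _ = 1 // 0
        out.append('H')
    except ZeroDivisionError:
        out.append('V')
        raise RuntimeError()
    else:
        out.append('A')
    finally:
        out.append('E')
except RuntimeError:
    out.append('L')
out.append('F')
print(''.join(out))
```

Execution trace: 'S' (inner try body) → 'V' (inner except ZeroDivisionError) → 'E' (inner finally) → 'L' (outer except RuntimeError) → 'F' (after the try/except). Output: SVELF

Answer: SVELF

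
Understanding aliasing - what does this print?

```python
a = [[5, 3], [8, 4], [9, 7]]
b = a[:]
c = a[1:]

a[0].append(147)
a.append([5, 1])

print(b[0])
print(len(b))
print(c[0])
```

Key concept: slice with nested mutation.
Step by step:
`a = [[5, 3], [8, 4], [9, 7]]` → a = [[5, 3], [8, 4], [9, 7]]
`b = a[:]` → b = [[5, 3], [8, 4], [9, 7]]
`c = a[1:]` → c = [[8, 4], [9, 7]]
`a[0].append(147)` → a = [[5, 3, 147], [8, 4], [9, 7]]; b = [[5, 3, 147], [8, 4], [9, 7]]
`a.append([5, 1])` → a = [[5, 3, 147], [8, 4], [9, 7], [5, 1]]
`print(b[0])` → prints [5, 3, 147]
`print(len(b))` → prints 3
`print(c[0])` → prints [8, 4]

Answer:
[5, 3, 147]
3
[8, 4]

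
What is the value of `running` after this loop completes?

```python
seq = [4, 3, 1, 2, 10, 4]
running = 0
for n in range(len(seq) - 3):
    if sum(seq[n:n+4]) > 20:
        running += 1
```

Count windows with sum > 20
`running` takes the values: 0

Answer: 0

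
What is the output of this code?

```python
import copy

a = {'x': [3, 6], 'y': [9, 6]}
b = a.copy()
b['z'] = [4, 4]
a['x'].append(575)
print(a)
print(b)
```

Key concept: shallow copy of dict with mutable values.
Step by step:
`a = {'x': [3, 6], 'y': [9, 6]}` → a = {'x': [3, 6], 'y': [9, 6]}
`b = a.copy()` → b = {'x': [3, 6], 'y': [9, 6]}
`b['z'] = [4, 4]` → b = {'x': [3, 6], 'y': [9, 6], 'z': [4, 4]}
`a['x'].append(575)` → a = {'x': [3, 6, 575], 'y': [9, 6]}; b = {'x': [3, 6, 575], 'y': [9, 6], 'z': [4, 4]}
`print(a)` → prints {'x': [3, 6, 575], 'y': [9, 6]}
`print(b)` → prints {'x': [3, 6, 575], 'y': [9, 6], 'z': [4, 4]}

Answer:
{'x': [3, 6, 575], 'y': [9, 6]}
{'x': [3, 6, 575], 'y': [9, 6], 'z': [4, 4]}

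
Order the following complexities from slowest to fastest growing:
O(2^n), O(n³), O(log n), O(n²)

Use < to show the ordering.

Ordered by growth rate: O(log n) < O(n²) < O(n³) < O(2^n)

Answer: O(log n) < O(n²) < O(n³) < O(2^n)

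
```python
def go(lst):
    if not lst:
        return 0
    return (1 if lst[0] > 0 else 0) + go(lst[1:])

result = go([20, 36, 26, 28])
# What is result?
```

Count of positive elements in [20, 36, 26, 28] = 4

Answer: 4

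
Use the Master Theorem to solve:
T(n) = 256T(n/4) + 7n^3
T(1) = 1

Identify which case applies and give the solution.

a=256, b=4, f(n)=7n^3. log_4(256) = 4. Since c=3 < 4, Case 1 applies: T(n) = Θ(n^log_b(a)) = O(n^4).

Answer: O(n^4) - Case 1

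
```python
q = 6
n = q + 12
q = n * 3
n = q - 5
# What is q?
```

Trace:
`q = 6` → q = 6
`n = q + 12` → n = 18
`q = n * 3` → q = 54
`n = q - 5` → n = 49
So q = 54

Answer: 54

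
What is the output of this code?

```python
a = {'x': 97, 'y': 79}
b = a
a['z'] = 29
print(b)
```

Key concept: dict aliasing.
Step by step:
`a = {'x': 97, 'y': 79}` → a = {'x': 97, 'y': 79}
`b = a` → b = {'x': 97, 'y': 79} (same object as a)
`a['z'] = 29` → a = {'x': 97, 'y': 79, 'z': 29} (same object as b); b = {'x': 97, 'y': 79, 'z': 29} (same object as a)
`print(b)` → prints {'x': 97, 'y': 79, 'z': 29}

Answer: {'x': 97, 'y': 79, 'z': 29}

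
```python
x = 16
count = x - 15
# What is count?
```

Trace:
`x = 16` → x = 16
`count = x - 15` → count = 1
So count = 1

Answer: 1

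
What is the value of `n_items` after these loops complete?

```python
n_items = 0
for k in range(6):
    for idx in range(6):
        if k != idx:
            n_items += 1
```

6² - 6 (exclude diagonal)
`n_items` takes the values: 0 → 1 → 2 → 3 → 4 → 5 → 6 → 7 → 8 → 9 → 10 → 11 → 12 → 13 → 14 → 15 → 16 → 17 → 18 → 19 → 20 → 21 → 22 → 23 → 24 → 25 → 26 → 27 → 28 → 29 → 30

Answer: 30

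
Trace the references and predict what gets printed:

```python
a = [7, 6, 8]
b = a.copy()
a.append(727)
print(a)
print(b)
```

Key concept: list.copy() creates independent copy.
Step by step:
`a = [7, 6, 8]` → a = [7, 6, 8]
`b = a.copy()` → b = [7, 6, 8]
`a.append(727)` → a = [7, 6, 8, 727]
`print(a)` → prints [7, 6, 8, 727]
`print(b)` → prints [7, 6, 8]

Answer:
[7, 6, 8, 727]
[7, 6, 8]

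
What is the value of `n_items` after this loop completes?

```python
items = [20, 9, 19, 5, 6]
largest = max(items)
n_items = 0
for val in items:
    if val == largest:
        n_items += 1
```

Count of max value 20 in [20, 9, 19, 5, 6]
`n_items` takes the values: 0 → 1

Answer: 1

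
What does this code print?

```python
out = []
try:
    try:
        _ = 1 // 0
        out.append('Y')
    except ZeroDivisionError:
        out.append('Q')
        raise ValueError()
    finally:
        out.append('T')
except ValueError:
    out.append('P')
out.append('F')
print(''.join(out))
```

Execution trace: 'Q' (inner except ZeroDivisionError) → 'T' (inner finally) → 'P' (outer except ValueError) → 'F' (after the try/except). Output: QTPF

Answer: QTPF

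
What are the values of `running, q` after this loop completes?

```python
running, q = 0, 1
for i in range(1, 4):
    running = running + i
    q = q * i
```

Sum and factorial of 1 to 3
`running, q` takes the values: (0, 1) → (1, 1) → (3, 1) → (3, 2) → (6, 2) → (6, 6)

Answer: 6, 6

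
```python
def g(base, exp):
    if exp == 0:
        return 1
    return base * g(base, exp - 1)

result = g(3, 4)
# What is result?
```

g(3, 4) = 3 * 3 * 3 * 3 = 81

Answer: 81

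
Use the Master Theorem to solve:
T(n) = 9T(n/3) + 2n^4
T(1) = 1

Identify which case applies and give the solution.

a=9, b=3, f(n)=2n^4. log_3(9) = 2. Since c=4 > 2 and the regularity condition holds (9(n/3)^4 = (9/3^4)n^4 with 9/3^4 < 1), Case 3 applies: T(n) = Θ(f(n)) = O(n^4).

Answer: O(n^4) - Case 3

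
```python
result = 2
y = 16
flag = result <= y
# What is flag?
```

Trace:
`result = 2` → result = 2
`y = 16` → y = 16
`flag = result <= y` → flag = True
So flag = True

Answer: True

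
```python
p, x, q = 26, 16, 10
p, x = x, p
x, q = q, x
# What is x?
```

Trace:
`p, x, q = 26, 16, 10` → p = 26; x = 16; q = 10
`p, x = x, p` → p = 16; x = 26
`x, q = q, x` → x = 10; q = 26
So x = 10

Answer: 10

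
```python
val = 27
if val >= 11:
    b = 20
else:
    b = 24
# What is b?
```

Trace:
`val = 27` → val = 27
`if val >= 11: ...` → val >= 11 is True → b = 20
So b = 20

Answer: 20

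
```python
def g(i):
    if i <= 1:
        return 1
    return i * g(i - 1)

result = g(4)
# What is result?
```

g(4) = 4 * 3 * 2 * 1 = 24

Answer: 24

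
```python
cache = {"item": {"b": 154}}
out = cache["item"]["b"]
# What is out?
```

Trace:
`cache = {"item": {"b": 154}}` → cache = {'item': {'b': 154}}
`out = cache["item"]["b"]` → out = 154
So out = 154

Answer: 154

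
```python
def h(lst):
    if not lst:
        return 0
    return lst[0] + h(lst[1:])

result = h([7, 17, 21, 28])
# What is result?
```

7 + 17 + 21 + 28 + 0 = 73

Answer: 73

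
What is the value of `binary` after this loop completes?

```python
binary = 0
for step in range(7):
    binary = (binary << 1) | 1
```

Build 7 consecutive 1-bits: 0b1111111
`binary` takes the values: 0 → 1 → 3 → 7 → 15 → 31 → 63 → 127

Answer: 127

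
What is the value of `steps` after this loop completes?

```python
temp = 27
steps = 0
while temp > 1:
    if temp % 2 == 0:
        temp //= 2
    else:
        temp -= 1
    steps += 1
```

Steps to reduce 27 to 1
`steps` takes the values: 0 → 1 → 2 → 3 → 4 → 5 → 6 → 7

Answer: 7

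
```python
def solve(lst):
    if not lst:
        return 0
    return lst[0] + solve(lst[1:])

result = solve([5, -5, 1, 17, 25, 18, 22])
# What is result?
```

5 + (-5) + 1 + 17 + 25 + 18 + 22 + 0 = 83

Answer: 83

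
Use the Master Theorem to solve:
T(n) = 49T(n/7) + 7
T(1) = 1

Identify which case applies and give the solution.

a=49, b=7, f(n)=7. log_7(49) = 2. Since c=0 < 2, Case 1 applies: T(n) = Θ(n^log_b(a)) = O(n^2).

Answer: O(n^2) - Case 1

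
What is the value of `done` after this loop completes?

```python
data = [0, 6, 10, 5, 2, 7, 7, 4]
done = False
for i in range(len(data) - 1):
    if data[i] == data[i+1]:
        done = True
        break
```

Check consecutive duplicates in [0, 6, 10, 5, 2, 7, 7, 4]
`done` takes the values: False → True

Answer: True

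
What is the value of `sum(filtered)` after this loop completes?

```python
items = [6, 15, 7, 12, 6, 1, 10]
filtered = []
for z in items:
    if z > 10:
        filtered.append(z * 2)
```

Sum of doubled values > 10
`filtered` takes the values: [] → [30] → [30, 24]
So `sum(filtered)` = 54

Answer: 54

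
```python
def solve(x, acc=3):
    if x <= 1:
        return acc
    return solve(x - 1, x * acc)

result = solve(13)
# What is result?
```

Accumulator trace (n, acc): (13, 3) -> (12, 39) -> (11, 468) -> (10, 5148) -> (9, 51480) -> (8, 463320) -> (7, 3706560) -> (6, 25945920) -> (5, 155675520) -> (4, 778377600) -> (3, 3113510400) -> (2, 9340531200) -> (1, 18681062400) -> return 18681062400

Answer: 18681062400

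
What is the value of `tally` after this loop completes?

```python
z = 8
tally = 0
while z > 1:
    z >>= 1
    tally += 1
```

Count right shifts until 1
`tally` takes the values: 0 → 1 → 2 → 3

Answer: 3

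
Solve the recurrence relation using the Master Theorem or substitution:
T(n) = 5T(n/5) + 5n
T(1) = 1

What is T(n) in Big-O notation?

By Master Theorem: a=5, b=5, f(n)=5n. Since log_5(5) = 1 and f(n) = Θ(n^1), Case 2 applies. T(n) = O(n log n).

Answer: O(n log n)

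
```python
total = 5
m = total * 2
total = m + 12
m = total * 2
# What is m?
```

Trace:
`total = 5` → total = 5
`m = total * 2` → m = 10
`total = m + 12` → total = 22
`m = total * 2` → m = 44
So m = 44

Answer: 44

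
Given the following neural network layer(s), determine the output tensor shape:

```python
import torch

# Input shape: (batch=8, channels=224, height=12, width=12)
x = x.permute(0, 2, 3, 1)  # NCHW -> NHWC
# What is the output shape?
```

Input: (8, 224, 12, 12) -> Output: (8, 12, 12, 224)

Answer: (8, 12, 12, 224)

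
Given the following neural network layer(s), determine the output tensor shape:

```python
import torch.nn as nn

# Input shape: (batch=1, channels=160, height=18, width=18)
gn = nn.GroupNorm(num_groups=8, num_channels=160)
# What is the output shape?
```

Input: (1, 160, 18, 18) -> Output: (1, 160, 18, 18)

Answer: (1, 160, 18, 18)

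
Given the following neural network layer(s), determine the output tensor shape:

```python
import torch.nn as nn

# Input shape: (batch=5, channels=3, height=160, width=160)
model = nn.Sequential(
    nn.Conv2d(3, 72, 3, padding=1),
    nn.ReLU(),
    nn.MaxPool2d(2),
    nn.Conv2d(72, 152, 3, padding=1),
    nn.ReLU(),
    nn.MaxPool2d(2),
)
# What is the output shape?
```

Input: (5, 3, 160, 160) -> after first Conv2d: (5, 72, 160, 160) -> after first MaxPool2d: (5, 72, 80, 80) -> after second Conv2d: (5, 152, 80, 80) -> Output: (5, 152, 40, 40)

Answer: (5, 152, 40, 40)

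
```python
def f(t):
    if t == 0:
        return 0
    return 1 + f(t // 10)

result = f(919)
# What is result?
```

Count of digits of 919: 3

Answer: 3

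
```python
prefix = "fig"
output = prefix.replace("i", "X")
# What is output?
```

Trace:
`prefix = "fig"` → prefix = 'fig'
`output = prefix.replace("i", "X")` → output = 'fXg'
So output = 'fXg'

Answer: 'fXg'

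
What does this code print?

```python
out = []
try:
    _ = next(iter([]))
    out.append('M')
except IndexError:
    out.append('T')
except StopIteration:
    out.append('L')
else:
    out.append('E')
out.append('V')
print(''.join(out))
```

Execution trace: 'L' (except StopIteration) → 'V' (after the try/except). Output: LV

Answer: LV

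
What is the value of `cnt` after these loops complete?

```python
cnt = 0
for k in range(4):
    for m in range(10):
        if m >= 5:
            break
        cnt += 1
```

Inner breaks at 5, outer runs 4 times
`cnt` takes the values: 0 → 1 → 2 → 3 → 4 → 5 → 6 → 7 → 8 → 9 → 10 → 11 → 12 → 13 → 14 → 15 → 16 → 17 → 18 → 19 → 20

Answer: 20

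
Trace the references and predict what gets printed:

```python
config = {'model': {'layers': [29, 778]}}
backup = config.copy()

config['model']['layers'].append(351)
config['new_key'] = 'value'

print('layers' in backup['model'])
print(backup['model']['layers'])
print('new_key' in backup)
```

Key concept: shallow copy gotcha with nested dict.
Step by step:
`config = {'model': {'layers': [29, 778]}}` → config = {'model': {'layers': [29, 778]}}
`backup = config.copy()` → backup = {'model': {'layers': [29, 778]}}
`config['model']['layers'].append(351)` → config = {'model': {'layers': [29, 778, 351]}}; backup = {'model': {'layers': [29, 778, 351]}}
`config['new_key'] = 'value'` → config = {'model': {'layers': [29, 778, 351]}, 'new_key': 'value'}
`print('layers' in backup['model'])` → prints True
`print(backup['model']['layers'])` → prints [29, 778, 351]
`print('new_key' in backup)` → prints False

Answer:
True
[29, 778, 351]
False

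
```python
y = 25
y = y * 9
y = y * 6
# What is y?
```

Trace:
`y = 25` → y = 25
`y = y * 9` → y = 225
`y = y * 6` → y = 1350
So y = 1350

Answer: 1350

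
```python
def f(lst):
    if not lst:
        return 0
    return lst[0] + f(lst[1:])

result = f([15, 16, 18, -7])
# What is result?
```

15 + 16 + 18 + (-7) + 0 = 42

Answer: 42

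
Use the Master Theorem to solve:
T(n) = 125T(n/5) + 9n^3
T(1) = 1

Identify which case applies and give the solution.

a=125, b=5, f(n)=9n^3. log_5(125) = 3. Since c=3 = 3, Case 2 applies: T(n) = Θ(n^log_b(a) · log n) = O(n^3 log n).

Answer: O(n^3 log n) - Case 2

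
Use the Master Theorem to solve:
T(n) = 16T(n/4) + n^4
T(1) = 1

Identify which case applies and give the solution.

a=16, b=4, f(n)=n^4. log_4(16) = 2. Since c=4 > 2 and the regularity condition holds (16(n/4)^4 = (16/4^4)n^4 with 16/4^4 < 1), Case 3 applies: T(n) = Θ(f(n)) = O(n^4).

Answer: O(n^4) - Case 3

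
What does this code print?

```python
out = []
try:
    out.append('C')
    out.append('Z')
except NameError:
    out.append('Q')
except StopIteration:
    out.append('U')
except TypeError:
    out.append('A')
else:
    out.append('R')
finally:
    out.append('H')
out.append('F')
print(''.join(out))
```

Execution trace: 'C' (try body) → 'Z' (try body, no exception) → 'R' (else) → 'H' (finally) → 'F' (after the try/except). Output: CZRHF

Answer: CZRHF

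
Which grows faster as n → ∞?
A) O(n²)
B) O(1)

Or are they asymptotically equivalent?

O(n²) vs O(1): Higher order terms dominate.

Answer: A) O(n²) grows faster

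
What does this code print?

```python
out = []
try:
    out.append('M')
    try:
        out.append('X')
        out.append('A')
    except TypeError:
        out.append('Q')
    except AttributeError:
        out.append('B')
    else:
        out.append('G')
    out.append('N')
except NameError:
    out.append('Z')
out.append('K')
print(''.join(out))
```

Execution trace: 'M' (try body) → 'X' (inner try body) → 'A' (inner try body, no exception) → 'G' (inner else) → 'N' (try body, no exception) → 'K' (after the try/except). Output: MXAGNK

Answer: MXAGNK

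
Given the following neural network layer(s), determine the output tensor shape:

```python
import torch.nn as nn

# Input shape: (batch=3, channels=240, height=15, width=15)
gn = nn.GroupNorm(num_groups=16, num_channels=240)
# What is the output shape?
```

Input: (3, 240, 15, 15) -> Output: (3, 240, 15, 15)

Answer: (3, 240, 15, 15)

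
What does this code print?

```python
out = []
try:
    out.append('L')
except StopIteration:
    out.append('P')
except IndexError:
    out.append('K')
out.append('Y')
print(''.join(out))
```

Execution trace: 'L' (try body, no exception) → 'Y' (after the try/except). Output: LY

Answer: LY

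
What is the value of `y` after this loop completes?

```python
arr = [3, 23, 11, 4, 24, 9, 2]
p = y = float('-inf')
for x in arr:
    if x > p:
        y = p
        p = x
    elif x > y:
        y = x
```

Second largest (with repeats) in [3, 23, 11, 4, 24, 9, 2]
`y` takes the values: -inf → 3 → 11 → 23

Answer: 23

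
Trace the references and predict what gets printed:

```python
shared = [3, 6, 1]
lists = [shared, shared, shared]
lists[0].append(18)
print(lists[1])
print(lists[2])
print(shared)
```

Key concept: list of same reference.
Step by step:
`shared = [3, 6, 1]` → shared = [3, 6, 1]
`lists = [shared, shared, shared]` → lists = [[3, 6, 1], [3, 6, 1], [3, 6, 1]]
`lists[0].append(18)` → shared = [3, 6, 1, 18]; lists = [[3, 6, 1, 18], [3, 6, 1, 18], [3, 6, 1, 18]]
`print(lists[1])` → prints [3, 6, 1, 18]
`print(lists[2])` → prints [3, 6, 1, 18]
`print(shared)` → prints [3, 6, 1, 18]

Answer:
[3, 6, 1, 18]
[3, 6, 1, 18]
[3, 6, 1, 18]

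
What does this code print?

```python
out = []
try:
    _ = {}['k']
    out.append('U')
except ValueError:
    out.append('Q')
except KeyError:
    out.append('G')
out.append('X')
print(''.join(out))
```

Execution trace: 'G' (except KeyError) → 'X' (after the try/except). Output: GX

Answer: GX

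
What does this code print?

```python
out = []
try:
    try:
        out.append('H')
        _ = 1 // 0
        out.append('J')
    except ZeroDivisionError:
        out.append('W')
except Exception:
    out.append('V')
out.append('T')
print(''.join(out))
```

Execution trace: 'H' (inner try body) → 'W' (inner except ZeroDivisionError) → 'T' (after the try/except). Output: HWT

Answer: HWT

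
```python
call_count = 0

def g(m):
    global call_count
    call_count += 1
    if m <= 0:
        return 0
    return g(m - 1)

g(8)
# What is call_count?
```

Linear recursion stepping by 1: 9 calls from m=8 down to ≤0.

Answer: 9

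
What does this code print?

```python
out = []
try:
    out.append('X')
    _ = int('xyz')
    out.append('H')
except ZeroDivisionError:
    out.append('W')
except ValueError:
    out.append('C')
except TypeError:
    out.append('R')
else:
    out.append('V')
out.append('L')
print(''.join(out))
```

Execution trace: 'X' (try body) → 'C' (except ValueError) → 'L' (after the try/except). Output: XCL

Answer: XCL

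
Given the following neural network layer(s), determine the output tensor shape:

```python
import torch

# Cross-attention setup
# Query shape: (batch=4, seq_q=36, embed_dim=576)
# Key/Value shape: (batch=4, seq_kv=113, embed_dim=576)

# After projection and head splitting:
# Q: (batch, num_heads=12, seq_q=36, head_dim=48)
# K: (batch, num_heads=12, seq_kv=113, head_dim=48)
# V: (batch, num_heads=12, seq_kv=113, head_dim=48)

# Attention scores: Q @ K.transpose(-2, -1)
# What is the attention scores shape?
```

Input: (4, 36, 576) -> Output: (4, 12, 36, 113)

Answer: (4, 12, 36, 113)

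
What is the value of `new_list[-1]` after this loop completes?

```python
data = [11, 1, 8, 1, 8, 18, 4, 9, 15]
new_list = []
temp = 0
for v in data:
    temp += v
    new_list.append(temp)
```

Cumulative sum ends at 75
`new_list` takes the values: [] → [11] → [11, 12] → [11, 12, 20] → [11, 12, 20, 21] → [11, 12, 20, 21, 29] → [11, 12, 20, 21, 29, 47] → [11, 12, 20, 21, 29, 47, 51] → [11, 12, 20, 21, 29, 47, 51, 60] → [11, 12, 20, 21, 29, 47, 51, 60, 75]
So `new_list[-1]` = 75

Answer: 75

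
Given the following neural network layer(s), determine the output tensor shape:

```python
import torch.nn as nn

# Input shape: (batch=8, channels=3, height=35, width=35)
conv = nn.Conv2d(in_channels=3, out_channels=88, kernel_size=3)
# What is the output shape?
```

Input: (8, 3, 35, 35) -> Output: (8, 88, 33, 33)

Answer: (8, 88, 33, 33)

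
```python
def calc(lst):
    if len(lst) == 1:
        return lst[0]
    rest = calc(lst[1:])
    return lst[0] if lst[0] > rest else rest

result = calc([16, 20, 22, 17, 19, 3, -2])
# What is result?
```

Recursive max over [16, 20, 22, 17, 19, 3, -2] = 22

Answer: 22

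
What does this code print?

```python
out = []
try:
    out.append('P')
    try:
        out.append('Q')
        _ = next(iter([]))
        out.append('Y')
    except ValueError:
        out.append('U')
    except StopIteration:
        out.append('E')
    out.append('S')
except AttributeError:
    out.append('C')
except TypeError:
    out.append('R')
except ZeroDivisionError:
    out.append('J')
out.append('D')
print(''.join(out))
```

Execution trace: 'P' (try body) → 'Q' (inner try body) → 'E' (inner except StopIteration) → 'S' (try body, no exception) → 'D' (after the try/except). Output: PQESD

Answer: PQESD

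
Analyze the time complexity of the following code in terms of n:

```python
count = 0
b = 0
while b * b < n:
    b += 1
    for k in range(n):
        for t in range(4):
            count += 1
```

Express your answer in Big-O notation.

Each loop level contributes: √n × n × 1. Multiplying the contributions gives O(n√n).

Answer: O(n√n)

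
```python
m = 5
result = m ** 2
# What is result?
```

Trace:
`m = 5` → m = 5
`result = m ** 2` → result = 25
So result = 25

Answer: 25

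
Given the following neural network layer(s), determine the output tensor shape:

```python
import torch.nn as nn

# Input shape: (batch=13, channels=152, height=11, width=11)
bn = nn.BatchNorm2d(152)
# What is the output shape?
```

Input: (13, 152, 11, 11) -> Output: (13, 152, 11, 11)

Answer: (13, 152, 11, 11)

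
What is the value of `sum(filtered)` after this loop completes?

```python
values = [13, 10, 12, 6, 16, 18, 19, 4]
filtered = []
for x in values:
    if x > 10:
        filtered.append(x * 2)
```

Sum of doubled values > 10
`filtered` takes the values: [] → [26] → [26, 24] → [26, 24, 32] → [26, 24, 32, 36] → [26, 24, 32, 36, 38]
So `sum(filtered)` = 156

Answer: 156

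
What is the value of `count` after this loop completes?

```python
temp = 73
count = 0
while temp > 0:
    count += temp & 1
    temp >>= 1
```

Count set bits in 73 (binary: 0b1001001)
`count` takes the values: 0 → 1 → 2 → 3

Answer: 3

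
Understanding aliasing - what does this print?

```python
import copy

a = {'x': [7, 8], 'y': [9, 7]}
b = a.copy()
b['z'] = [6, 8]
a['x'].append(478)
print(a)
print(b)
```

Key concept: shallow copy of dict with mutable values.
Step by step:
`a = {'x': [7, 8], 'y': [9, 7]}` → a = {'x': [7, 8], 'y': [9, 7]}
`b = a.copy()` → b = {'x': [7, 8], 'y': [9, 7]}
`b['z'] = [6, 8]` → b = {'x': [7, 8], 'y': [9, 7], 'z': [6, 8]}
`a['x'].append(478)` → a = {'x': [7, 8, 478], 'y': [9, 7]}; b = {'x': [7, 8, 478], 'y': [9, 7], 'z': [6, 8]}
`print(a)` → prints {'x': [7, 8, 478], 'y': [9, 7]}
`print(b)` → prints {'x': [7, 8, 478], 'y': [9, 7], 'z': [6, 8]}

Answer:
{'x': [7, 8, 478], 'y': [9, 7]}
{'x': [7, 8, 478], 'y': [9, 7], 'z': [6, 8]}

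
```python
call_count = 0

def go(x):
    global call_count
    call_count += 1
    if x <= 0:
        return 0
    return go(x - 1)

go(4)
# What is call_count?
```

Linear recursion stepping by 1: 5 calls from x=4 down to ≤0.

Answer: 5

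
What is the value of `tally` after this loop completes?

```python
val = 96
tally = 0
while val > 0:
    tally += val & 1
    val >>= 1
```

Count set bits in 96 (binary: 0b1100000)
`tally` takes the values: 0 → 1 → 2

Answer: 2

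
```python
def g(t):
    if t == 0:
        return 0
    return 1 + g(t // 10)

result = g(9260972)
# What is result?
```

Count of digits of 9260972: 7

Answer: 7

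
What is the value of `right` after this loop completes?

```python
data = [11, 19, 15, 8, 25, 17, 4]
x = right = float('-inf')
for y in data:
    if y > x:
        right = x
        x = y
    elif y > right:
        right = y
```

Second largest (with repeats) in [11, 19, 15, 8, 25, 17, 4]
`right` takes the values: -inf → 11 → 15 → 19

Answer: 19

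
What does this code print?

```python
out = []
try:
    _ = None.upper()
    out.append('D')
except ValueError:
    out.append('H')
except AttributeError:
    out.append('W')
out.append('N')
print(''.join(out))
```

Execution trace: 'W' (except AttributeError) → 'N' (after the try/except). Output: WN

Answer: WN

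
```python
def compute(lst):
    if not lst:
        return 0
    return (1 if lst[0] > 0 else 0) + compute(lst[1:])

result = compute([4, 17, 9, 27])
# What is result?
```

Count of positive elements in [4, 17, 9, 27] = 4

Answer: 4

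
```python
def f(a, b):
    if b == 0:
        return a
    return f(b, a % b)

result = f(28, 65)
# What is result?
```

f(28, 65) -> f(65, 28) -> f(28, 9) -> f(9, 1) -> f(1, 0) -> 1

Answer: 1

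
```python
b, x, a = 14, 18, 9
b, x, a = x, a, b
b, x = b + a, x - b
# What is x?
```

Trace:
`b, x, a = 14, 18, 9` → b = 14; x = 18; a = 9
`b, x, a = x, a, b` → b = 18; x = 9; a = 14
`b, x = b + a, x - b` → b = 32; x = -9
So x = -9

Answer: -9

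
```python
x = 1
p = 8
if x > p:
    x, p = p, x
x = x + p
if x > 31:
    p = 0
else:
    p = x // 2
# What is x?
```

Trace:
`x = 1` → x = 1
`p = 8` → p = 8
`if x > p: ...` → x > p is False → no variable changes
`x = x + p` → x = 9
`if x > 31: ...` → x > 31 is False, take else branch → p = 4
So x = 9

Answer: 9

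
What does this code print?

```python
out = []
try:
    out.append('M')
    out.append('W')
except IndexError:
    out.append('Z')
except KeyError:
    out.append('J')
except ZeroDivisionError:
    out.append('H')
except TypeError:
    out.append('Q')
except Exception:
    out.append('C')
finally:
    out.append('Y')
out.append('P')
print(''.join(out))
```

Execution trace: 'M' (try body) → 'W' (try body, no exception) → 'Y' (finally) → 'P' (after the try/except). Output: MWYP

Answer: MWYP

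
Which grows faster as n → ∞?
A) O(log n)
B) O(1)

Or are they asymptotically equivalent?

O(log n) vs O(1): Higher order terms dominate.

Answer: A) O(log n) grows faster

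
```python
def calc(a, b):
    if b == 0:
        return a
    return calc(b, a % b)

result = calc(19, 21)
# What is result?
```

calc(19, 21) -> calc(21, 19) -> calc(19, 2) -> calc(2, 1) -> calc(1, 0) -> 1

Answer: 1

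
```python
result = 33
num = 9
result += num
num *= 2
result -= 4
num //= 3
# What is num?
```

Trace:
`result = 33` → result = 33
`num = 9` → num = 9
`result += num` → result = 42
`num *= 2` → num = 18
`result -= 4` → result = 38
`num //= 3` → num = 6
So num = 6

Answer: 6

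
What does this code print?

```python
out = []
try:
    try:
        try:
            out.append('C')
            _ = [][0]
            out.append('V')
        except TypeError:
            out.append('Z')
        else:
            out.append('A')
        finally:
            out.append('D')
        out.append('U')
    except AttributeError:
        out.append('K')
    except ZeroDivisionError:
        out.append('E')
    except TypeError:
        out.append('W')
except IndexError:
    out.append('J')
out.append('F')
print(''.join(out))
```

Execution trace: 'C' (inner try body) → 'D' (inner finally) → 'J' (outer except IndexError) → 'F' (after the try/except). Output: CDJF

Answer: CDJF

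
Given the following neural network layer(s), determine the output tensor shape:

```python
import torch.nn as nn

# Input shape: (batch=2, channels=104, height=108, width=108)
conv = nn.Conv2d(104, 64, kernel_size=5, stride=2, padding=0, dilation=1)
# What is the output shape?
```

Input: (2, 104, 108, 108) -> Output: (2, 64, 52, 52)

Answer: (2, 64, 52, 52)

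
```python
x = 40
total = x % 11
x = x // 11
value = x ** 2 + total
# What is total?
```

Trace:
`x = 40` → x = 40
`total = x % 11` → total = 7
`x = x // 11` → x = 3
`value = x ** 2 + total` → value = 16
So total = 7

Answer: 7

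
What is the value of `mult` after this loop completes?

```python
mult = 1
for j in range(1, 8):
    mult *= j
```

7! = 5040
`mult` takes the values: 1 → 2 → 6 → 24 → 120 → 720 → 5040

Answer: 5040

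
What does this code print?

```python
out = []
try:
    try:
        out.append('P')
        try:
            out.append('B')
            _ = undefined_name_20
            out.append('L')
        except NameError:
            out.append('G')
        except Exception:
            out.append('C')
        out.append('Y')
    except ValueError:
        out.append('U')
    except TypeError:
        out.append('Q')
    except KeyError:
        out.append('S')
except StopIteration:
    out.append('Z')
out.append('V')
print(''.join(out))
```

Execution trace: 'P' (try body) → 'B' (inner try body) → 'G' (inner except NameError) → 'Y' (try body, no exception) → 'V' (after the try/except). Output: PBGYV

Answer: PBGYV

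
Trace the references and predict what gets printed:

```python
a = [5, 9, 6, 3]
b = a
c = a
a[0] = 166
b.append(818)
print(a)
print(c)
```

Key concept: multiple aliases.
Step by step:
`a = [5, 9, 6, 3]` → a = [5, 9, 6, 3]
`b = a` → b = [5, 9, 6, 3] (same object as a)
`c = a` → c = [5, 9, 6, 3] (same object as a, b)
`a[0] = 166` → a = [166, 9, 6, 3] (same object as b, c); b = [166, 9, 6, 3] (same object as a, c); c = [166, 9, 6, 3] (same object as a, b)
`b.append(818)` → a = [166, 9, 6, 3, 818] (same object as b, c); b = [166, 9, 6, 3, 818] (same object as a, c); c = [166, 9, 6, 3, 818] (same object as a, b)
`print(a)` → prints [166, 9, 6, 3, 818]
`print(c)` → prints [166, 9, 6, 3, 818]

Answer:
[166, 9, 6, 3, 818]
[166, 9, 6, 3, 818]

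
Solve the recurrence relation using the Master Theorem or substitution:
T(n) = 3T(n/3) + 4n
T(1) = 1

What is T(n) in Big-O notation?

By Master Theorem: a=3, b=3, f(n)=4n. Since log_3(3) = 1 and f(n) = Θ(n^1), Case 2 applies. T(n) = O(n log n).

Answer: O(n log n)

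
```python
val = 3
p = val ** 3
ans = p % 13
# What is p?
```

Trace:
`val = 3` → val = 3
`p = val ** 3` → p = 27
`ans = p % 13` → ans = 1
So p = 27

Answer: 27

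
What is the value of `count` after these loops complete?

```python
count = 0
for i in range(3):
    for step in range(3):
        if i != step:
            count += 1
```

3² - 3 (exclude diagonal)
`count` takes the values: 0 → 1 → 2 → 3 → 4 → 5 → 6

Answer: 6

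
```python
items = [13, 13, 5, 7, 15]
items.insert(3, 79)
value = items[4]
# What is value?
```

Trace:
`items = [13, 13, 5, 7, 15]` → items = [13, 13, 5, 7, 15]
`items.insert(3, 79)` → items = [13, 13, 5, 79, 7, 15]
`value = items[4]` → value = 7
So value = 7

Answer: 7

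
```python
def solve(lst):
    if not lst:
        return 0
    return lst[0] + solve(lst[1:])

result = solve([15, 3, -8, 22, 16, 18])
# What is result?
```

15 + 3 + (-8) + 22 + 16 + 18 + 0 = 66

Answer: 66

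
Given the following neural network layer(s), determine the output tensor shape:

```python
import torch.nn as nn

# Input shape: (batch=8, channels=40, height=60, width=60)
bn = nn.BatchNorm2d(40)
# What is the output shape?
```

Input: (8, 40, 60, 60) -> Output: (8, 40, 60, 60)

Answer: (8, 40, 60, 60)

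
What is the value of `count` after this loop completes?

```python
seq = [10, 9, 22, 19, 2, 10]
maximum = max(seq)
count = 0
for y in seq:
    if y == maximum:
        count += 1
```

Count of max value 22 in [10, 9, 22, 19, 2, 10]
`count` takes the values: 0 → 1

Answer: 1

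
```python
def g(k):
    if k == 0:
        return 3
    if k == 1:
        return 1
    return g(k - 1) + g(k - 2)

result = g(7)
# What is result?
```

Build up from base cases: g(0)=3, g(1)=1, g(2)=4, g(3)=5, g(4)=9, g(5)=14, g(6)=23, ..., g(7)=37

Answer: 37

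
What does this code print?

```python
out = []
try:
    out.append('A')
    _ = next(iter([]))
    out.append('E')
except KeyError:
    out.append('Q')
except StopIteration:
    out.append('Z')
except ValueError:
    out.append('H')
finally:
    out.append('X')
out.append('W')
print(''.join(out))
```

Execution trace: 'A' (try body) → 'Z' (except StopIteration) → 'X' (finally) → 'W' (after the try/except). Output: AZXW

Answer: AZXW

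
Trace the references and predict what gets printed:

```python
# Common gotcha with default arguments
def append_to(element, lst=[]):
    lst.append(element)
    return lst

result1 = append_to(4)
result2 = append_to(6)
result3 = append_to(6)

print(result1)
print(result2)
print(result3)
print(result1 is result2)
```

Key concept: mutable default argument gotcha.
Step by step:
`result1 = append_to(4)` → result1 = [4]
`result2 = append_to(6)` → result1 = [4, 6] (same object as result2); result2 = [4, 6] (same object as result1)
`result3 = append_to(6)` → result1 = [4, 6, 6] (same object as result2, result3); result2 = [4, 6, 6] (same object as result1, result3); result3 = [4, 6, 6] (same object as result1, result2)
`print(result1)` → prints [4, 6, 6]
`print(result2)` → prints [4, 6, 6]
`print(result3)` → prints [4, 6, 6]
`print(result1 is result2)` → prints True

Answer:
[4, 6, 6]
[4, 6, 6]
[4, 6, 6]
True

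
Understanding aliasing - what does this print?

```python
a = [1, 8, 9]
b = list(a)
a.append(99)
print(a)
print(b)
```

Key concept: list() constructor creates copy.
Step by step:
`a = [1, 8, 9]` → a = [1, 8, 9]
`b = list(a)` → b = [1, 8, 9]
`a.append(99)` → a = [1, 8, 9, 99]
`print(a)` → prints [1, 8, 9, 99]
`print(b)` → prints [1, 8, 9]

Answer:
[1, 8, 9, 99]
[1, 8, 9]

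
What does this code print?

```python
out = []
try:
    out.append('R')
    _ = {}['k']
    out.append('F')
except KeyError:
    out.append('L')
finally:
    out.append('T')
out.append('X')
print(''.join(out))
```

Execution trace: 'R' (try body) → 'L' (except KeyError) → 'T' (finally) → 'X' (after the try/except). Output: RLTX

Answer: RLTX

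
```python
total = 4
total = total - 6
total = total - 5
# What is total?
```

Trace:
`total = 4` → total = 4
`total = total - 6` → total = -2
`total = total - 5` → total = -7
So total = -7

Answer: -7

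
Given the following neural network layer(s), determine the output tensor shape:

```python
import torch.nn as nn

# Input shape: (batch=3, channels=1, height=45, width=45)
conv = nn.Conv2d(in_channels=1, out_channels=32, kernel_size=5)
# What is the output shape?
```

Input: (3, 1, 45, 45) -> Output: (3, 32, 41, 41)

Answer: (3, 32, 41, 41)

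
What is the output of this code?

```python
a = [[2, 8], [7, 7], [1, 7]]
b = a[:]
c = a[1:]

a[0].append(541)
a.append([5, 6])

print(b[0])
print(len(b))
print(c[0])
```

Key concept: slice with nested mutation.
Step by step:
`a = [[2, 8], [7, 7], [1, 7]]` → a = [[2, 8], [7, 7], [1, 7]]
`b = a[:]` → b = [[2, 8], [7, 7], [1, 7]]
`c = a[1:]` → c = [[7, 7], [1, 7]]
`a[0].append(541)` → a = [[2, 8, 541], [7, 7], [1, 7]]; b = [[2, 8, 541], [7, 7], [1, 7]]
`a.append([5, 6])` → a = [[2, 8, 541], [7, 7], [1, 7], [5, 6]]
`print(b[0])` → prints [2, 8, 541]
`print(len(b))` → prints 3
`print(c[0])` → prints [7, 7]

Answer:
[2, 8, 541]
3
[7, 7]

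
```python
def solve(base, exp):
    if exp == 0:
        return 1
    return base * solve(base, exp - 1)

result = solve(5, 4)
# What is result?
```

solve(5, 4) = 5 * 5 * 5 * 5 = 625

Answer: 625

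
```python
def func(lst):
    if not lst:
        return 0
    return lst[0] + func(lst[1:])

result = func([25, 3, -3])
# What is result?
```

25 + 3 + (-3) + 0 = 25

Answer: 25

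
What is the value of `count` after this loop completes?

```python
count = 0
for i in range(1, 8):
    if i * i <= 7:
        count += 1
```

Count numbers where i² ≤ 7
`count` takes the values: 0 → 1 → 2

Answer: 2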